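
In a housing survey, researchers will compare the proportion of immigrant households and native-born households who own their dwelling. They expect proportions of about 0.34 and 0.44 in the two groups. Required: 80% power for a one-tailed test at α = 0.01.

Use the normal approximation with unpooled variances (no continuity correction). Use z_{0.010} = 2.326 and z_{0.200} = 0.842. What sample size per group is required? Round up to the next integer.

n = 473 per group

n = (z_α + z_β)² · [p₁(1−p₁) + p₂(1−p₂)] / (p₁ − p₂)²
  = (2.326 + 0.842)² · (0.34·0.66 + 0.44·0.56) / (-0.10)²
  = (3.168)² · (0.2244 + 0.2464) / 0.0100
  = 10.0362 · 0.4708 / 0.0100
  = 472.51
Round up → n = 473 per group.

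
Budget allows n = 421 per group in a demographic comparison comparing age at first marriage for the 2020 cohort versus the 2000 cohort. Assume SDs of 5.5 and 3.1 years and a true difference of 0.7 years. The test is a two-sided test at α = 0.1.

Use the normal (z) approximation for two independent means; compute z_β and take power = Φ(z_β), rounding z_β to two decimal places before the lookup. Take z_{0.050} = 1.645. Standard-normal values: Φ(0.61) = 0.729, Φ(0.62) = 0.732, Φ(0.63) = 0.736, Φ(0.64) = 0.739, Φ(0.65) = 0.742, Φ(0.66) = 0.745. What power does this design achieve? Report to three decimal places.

z_β = δ·√(n/(σ₁²+σ₂²)) − z_{α/2}
    = 0.7 · √(421/39.86) − 1.645
    = 0.7 · 3.24992 − 1.645
    = 2.2749 − 1.645 = 0.6299 → 0.63
Power = Φ(0.63) = 0.736.

Power ≈ 0.736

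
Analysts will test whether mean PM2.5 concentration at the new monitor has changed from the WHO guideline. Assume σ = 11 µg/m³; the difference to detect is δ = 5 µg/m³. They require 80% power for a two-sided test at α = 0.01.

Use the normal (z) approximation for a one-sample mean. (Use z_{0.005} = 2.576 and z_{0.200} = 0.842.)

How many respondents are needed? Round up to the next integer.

n = (z_{α/2} + z_β)² · σ² / δ²
  = (2.576 + 0.842)² · 11² / 5²
  = 11.6827 · 121 / 25
  = 56.54
Round up → n = 57.

n = 57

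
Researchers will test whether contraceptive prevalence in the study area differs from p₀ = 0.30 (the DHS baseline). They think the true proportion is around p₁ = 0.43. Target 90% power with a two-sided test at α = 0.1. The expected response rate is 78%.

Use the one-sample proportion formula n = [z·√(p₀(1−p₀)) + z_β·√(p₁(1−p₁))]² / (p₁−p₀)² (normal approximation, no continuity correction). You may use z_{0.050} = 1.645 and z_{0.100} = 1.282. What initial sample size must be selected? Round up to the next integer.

n = 147

n = [z_{α/2}·√(p₀q₀) + z_β·√(p₁q₁)]² / (p₁ − p₀)²
  = [1.645·√(0.30·0.70) + 1.282·√(0.43·0.57)]² / (0.13)²
  = [1.645·0.4583 + 1.282·0.4951]² / 0.0169
  = [1.3885]² / 0.0169
  = 114.08
Adjust for 78% response: 114.08 / 0.78 = 146.26.
Round up → n = 147.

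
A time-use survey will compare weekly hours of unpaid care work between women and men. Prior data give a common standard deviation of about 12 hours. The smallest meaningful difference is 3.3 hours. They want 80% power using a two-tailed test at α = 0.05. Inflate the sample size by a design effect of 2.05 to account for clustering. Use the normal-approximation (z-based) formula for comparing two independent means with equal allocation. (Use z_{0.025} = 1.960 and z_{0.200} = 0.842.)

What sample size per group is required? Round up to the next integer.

n = (z_{α/2} + z_β)² · (σ₁² + σ₂²) / δ²
  = (1.960 + 0.842)² · (2·12² = 288) / 3.3²
  = 7.8512 · 288 / 10.89
  = 207.64
Design effect: 2.05 × 207.64 = 425.65.
Round up → n = 426 per group.

n = 426 per group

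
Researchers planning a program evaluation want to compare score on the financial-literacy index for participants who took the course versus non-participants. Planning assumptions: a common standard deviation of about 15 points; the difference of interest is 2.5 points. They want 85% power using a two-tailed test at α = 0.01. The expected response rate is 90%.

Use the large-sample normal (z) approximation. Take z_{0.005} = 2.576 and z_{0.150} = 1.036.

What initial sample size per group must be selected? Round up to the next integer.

n = 1044 per group

n = (z_{α/2} + z_β)² · (σ₁² + σ₂²) / δ²
  = (2.576 + 1.036)² · (2·15² = 450) / 2.5²
  = 13.0465 · 450 / 6.25
  = 939.35
Adjust for 90% response: 939.35 / 0.90 = 1043.72.
Round up → n = 1044 per group.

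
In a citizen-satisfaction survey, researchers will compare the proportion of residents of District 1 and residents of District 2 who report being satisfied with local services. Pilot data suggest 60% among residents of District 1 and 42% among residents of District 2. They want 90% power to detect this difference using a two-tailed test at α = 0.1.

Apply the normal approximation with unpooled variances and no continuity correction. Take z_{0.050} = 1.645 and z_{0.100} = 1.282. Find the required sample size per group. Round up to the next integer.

n = (z_{α/2} + z_β)² · [p₁(1−p₁) + p₂(1−p₂)] / (p₁ − p₂)²
  = (1.645 + 1.282)² · (0.60·0.40 + 0.42·0.58) / (0.18)²
  = (2.927)² · (0.2400 + 0.2436) / 0.0324
  = 8.5673 · 0.4836 / 0.0324
  = 127.88
Round up → n = 128 per group.

n = 128 per group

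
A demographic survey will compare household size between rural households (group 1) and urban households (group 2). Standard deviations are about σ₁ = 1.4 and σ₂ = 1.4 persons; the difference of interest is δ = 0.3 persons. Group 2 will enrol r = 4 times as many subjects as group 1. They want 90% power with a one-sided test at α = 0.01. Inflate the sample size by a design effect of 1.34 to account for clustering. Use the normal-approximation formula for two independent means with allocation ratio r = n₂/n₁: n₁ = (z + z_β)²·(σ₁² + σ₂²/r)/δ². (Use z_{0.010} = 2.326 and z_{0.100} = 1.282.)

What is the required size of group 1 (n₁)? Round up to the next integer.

n₁ = 475

n₁ = (z_α + z_β)² · (σ₁² + σ₂²/r) / δ²
   = (2.326 + 1.282)² · (1.4² + 1.4²/4) / 0.3²
   = 13.0177 · (1.96 + 0.49) / 0.09
   = 13.0177 · 2.45 / 0.09
   = 354.37
Design effect: 1.34 × 354.37 = 474.86.
Round up → n₁ = 475; n₂ = r·n₁ = 4 × 475 = 1900.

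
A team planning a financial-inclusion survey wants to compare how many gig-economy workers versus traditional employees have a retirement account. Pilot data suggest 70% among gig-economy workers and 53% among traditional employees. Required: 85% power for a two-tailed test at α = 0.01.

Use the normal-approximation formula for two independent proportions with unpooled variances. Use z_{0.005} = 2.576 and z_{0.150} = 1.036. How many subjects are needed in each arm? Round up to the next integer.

n = 208 per group

n = (z_{α/2} + z_β)² · [p₁(1−p₁) + p₂(1−p₂)] / (p₁ − p₂)²
  = (2.576 + 1.036)² · (0.70·0.30 + 0.53·0.47) / (0.17)²
  = (3.612)² · (0.2100 + 0.2491) / 0.0289
  = 13.0465 · 0.4591 / 0.0289
  = 207.25
Round up → n = 208 per group.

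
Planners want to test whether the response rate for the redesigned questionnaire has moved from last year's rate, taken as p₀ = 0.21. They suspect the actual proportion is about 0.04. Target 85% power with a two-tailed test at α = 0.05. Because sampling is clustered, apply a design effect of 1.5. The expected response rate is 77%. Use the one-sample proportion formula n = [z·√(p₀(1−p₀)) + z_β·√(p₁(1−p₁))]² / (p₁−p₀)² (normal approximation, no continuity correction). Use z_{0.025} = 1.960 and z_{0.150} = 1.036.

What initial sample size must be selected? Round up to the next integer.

n = 68

n = [z_{α/2}·√(p₀q₀) + z_β·√(p₁q₁)]² / (p₁ − p₀)²
  = [1.960·√(0.21·0.79) + 1.036·√(0.04·0.96)]² / (-0.17)²
  = [1.960·0.4073 + 1.036·0.1960]² / 0.0289
  = [1.0013]² / 0.0289
  = 34.69
Design effect: 1.5 × 34.69 = 52.04.
Adjust for 77% response: 52.04 / 0.77 = 67.59.
Round up → n = 68.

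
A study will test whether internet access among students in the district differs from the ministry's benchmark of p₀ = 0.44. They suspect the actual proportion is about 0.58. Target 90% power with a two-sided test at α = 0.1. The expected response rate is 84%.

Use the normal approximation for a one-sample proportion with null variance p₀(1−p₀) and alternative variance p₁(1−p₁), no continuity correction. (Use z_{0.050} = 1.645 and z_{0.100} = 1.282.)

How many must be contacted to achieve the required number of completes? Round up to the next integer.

n = 128

n = [z_{α/2}·√(p₀q₀) + z_β·√(p₁q₁)]² / (p₁ − p₀)²
  = [1.645·√(0.44·0.56) + 1.282·√(0.58·0.42)]² / (0.14)²
  = [1.645·0.4964 + 1.282·0.4936]² / 0.0196
  = [1.4493]² / 0.0196
  = 107.17
Adjust for 84% response: 107.17 / 0.84 = 127.58.
Round up → n = 128.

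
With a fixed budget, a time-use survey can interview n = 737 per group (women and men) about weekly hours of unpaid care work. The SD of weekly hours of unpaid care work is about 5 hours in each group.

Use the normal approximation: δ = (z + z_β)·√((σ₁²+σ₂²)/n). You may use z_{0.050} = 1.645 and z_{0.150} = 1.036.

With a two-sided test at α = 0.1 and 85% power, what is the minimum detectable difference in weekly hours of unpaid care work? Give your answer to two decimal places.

δ = (z_{α/2} + z_β) · √((σ₁²+σ₂²)/n)
  = (1.645 + 1.036) · √(50/737)
  = 2.681 · √0.06784
  = 2.681 · 0.2605
  = 0.6983

Minimum detectable difference ≈ 0.70 hours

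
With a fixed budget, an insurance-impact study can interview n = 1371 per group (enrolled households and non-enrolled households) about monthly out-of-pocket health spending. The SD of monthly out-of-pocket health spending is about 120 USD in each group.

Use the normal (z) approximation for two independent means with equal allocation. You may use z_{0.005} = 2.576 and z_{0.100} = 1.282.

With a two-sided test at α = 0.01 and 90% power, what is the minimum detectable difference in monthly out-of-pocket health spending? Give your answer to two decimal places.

Minimum detectable difference ≈ 17.68 USD

δ = (z_{α/2} + z_β) · √((σ₁²+σ₂²)/n)
  = (2.576 + 1.282) · √(28800/1371)
  = 3.858 · √21.0066
  = 3.858 · 4.5833
  = 17.6823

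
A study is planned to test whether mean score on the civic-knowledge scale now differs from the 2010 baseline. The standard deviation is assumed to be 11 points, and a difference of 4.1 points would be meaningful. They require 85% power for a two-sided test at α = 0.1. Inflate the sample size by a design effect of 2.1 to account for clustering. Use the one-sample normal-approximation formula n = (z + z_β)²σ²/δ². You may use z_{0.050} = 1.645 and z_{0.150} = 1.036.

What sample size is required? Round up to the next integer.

n = 109

n = (z_{α/2} + z_β)² · σ² / δ²
  = (1.645 + 1.036)² · 11² / 4.1²
  = 7.1878 · 121 / 16.81
  = 51.74
Design effect: 2.1 × 51.74 = 108.65.
Round up → n = 109.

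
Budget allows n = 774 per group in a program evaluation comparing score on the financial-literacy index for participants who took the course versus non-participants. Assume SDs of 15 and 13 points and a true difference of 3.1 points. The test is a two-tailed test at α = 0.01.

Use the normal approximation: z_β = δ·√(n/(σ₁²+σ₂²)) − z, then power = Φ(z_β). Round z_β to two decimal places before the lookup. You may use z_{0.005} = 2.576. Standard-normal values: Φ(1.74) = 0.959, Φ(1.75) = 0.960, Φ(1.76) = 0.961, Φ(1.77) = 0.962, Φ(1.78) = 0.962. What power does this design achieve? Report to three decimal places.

z_β = δ·√(n/(σ₁²+σ₂²)) − z_{α/2}
    = 3.1 · √(774/394) − 2.576
    = 3.1 · 1.40159 − 2.576
    = 4.3449 − 2.576 = 1.7689 → 1.77
Power = Φ(1.77) = 0.962.

Power ≈ 0.962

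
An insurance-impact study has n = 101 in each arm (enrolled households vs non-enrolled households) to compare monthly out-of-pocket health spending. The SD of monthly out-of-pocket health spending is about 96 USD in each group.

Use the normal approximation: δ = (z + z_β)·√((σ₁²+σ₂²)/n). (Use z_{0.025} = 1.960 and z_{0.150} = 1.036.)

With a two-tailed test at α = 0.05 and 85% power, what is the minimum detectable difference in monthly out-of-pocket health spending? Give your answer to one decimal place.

δ = (z_{α/2} + z_β) · √((σ₁²+σ₂²)/n)
  = (1.960 + 1.036) · √(18432/101)
  = 2.996 · √182.495
  = 2.996 · 13.5091
  = 40.4732

Minimum detectable difference ≈ 40.5 USD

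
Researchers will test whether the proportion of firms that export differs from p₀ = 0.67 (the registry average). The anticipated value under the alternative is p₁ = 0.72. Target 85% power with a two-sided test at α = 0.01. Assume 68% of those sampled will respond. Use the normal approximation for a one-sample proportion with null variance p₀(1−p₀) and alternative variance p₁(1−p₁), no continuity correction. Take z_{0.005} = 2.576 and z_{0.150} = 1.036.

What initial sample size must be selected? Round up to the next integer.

n = [z_{α/2}·√(p₀q₀) + z_β·√(p₁q₁)]² / (p₁ − p₀)²
  = [2.576·√(0.67·0.33) + 1.036·√(0.72·0.28)]² / (0.05)²
  = [2.576·0.4702 + 1.036·0.4490]² / 0.0025
  = [1.6764]² / 0.0025
  = 1124.17
Adjust for 68% response: 1124.17 / 0.68 = 1653.19.
Round up → n = 1654.

n = 1654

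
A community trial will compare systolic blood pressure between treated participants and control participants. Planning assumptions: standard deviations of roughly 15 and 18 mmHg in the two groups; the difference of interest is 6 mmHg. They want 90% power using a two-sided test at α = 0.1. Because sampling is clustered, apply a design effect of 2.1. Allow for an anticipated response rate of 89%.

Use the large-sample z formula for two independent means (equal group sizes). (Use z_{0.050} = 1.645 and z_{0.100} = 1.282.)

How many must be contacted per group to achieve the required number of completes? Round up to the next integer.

n = 309 per group

n = (z_{α/2} + z_β)² · (σ₁² + σ₂²) / δ²
  = (1.645 + 1.282)² · (15² + 18² = 549) / 6²
  = 8.5673 · 549 / 36
  = 130.65
Design effect: 2.1 × 130.65 = 274.37.
Adjust for 89% response: 274.37 / 0.89 = 308.28.
Round up → n = 309 per group.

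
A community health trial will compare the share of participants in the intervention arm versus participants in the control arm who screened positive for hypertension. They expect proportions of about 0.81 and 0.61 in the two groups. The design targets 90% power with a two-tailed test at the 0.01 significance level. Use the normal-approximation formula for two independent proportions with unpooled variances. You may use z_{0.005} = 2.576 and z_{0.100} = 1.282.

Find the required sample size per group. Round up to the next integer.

n = 146 per group

n = (z_{α/2} + z_β)² · [p₁(1−p₁) + p₂(1−p₂)] / (p₁ − p₂)²
  = (2.576 + 1.282)² · (0.81·0.19 + 0.61·0.39) / (0.20)²
  = (3.858)² · (0.1539 + 0.2379) / 0.0400
  = 14.8842 · 0.3918 / 0.0400
  = 145.79
Round up → n = 146 per group.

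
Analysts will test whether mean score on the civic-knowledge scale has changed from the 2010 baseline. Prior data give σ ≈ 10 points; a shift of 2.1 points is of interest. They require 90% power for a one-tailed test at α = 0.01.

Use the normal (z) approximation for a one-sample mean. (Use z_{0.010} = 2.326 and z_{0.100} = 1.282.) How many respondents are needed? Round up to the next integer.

n = 296

n = (z_α + z_β)² · σ² / δ²
  = (2.326 + 1.282)² · 10² / 2.1²
  = 13.0177 · 100 / 4.41
  = 295.19
Round up → n = 296.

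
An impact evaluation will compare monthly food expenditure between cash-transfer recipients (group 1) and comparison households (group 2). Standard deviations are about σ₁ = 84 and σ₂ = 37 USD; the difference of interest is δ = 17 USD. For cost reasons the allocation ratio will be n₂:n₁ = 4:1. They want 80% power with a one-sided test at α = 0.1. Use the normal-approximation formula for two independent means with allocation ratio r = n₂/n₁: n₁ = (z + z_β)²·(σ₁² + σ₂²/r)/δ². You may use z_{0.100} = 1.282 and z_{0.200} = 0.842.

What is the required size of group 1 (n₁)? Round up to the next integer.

n₁ = 116

n₁ = (z_α + z_β)² · (σ₁² + σ₂²/r) / δ²
   = (1.282 + 0.842)² · (84² + 37²/4) / 17²
   = 4.5114 · (7056 + 342.25) / 289
   = 4.5114 · 7398.2 / 289
   = 115.49
Round up → n₁ = 116; n₂ = r·n₁ = 4 × 116 = 464.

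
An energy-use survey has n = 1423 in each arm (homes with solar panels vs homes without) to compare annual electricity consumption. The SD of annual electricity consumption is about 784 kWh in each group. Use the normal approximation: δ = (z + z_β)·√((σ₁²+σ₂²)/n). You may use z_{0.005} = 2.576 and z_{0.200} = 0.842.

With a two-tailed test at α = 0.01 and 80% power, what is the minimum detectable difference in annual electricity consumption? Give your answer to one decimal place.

δ = (z_{α/2} + z_β) · √((σ₁²+σ₂²)/n)
  = (2.576 + 0.842) · √(1229312/1423)
  = 3.418 · √863.8876
  = 3.418 · 29.3920
  = 100.4617

Minimum detectable difference ≈ 100.5 kWh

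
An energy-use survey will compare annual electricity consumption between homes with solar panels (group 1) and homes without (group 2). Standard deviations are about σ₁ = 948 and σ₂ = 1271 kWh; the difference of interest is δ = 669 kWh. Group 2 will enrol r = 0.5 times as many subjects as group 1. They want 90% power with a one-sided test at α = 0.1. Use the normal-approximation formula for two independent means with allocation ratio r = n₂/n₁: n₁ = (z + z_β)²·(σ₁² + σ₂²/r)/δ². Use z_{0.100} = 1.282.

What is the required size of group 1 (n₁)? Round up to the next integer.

n₁ = 61

n₁ = (z_α + z_β)² · (σ₁² + σ₂²/r) / δ²
   = (1.282 + 1.282)² · (948² + 1271²/0.5) / 669²
   = 6.5741 · (898704 + 3230882) / 447561
   = 6.5741 · 4129586 / 447561
   = 60.66
Round up → n₁ = 61; n₂ = r·n₁ = 0.5 × 61 = 31.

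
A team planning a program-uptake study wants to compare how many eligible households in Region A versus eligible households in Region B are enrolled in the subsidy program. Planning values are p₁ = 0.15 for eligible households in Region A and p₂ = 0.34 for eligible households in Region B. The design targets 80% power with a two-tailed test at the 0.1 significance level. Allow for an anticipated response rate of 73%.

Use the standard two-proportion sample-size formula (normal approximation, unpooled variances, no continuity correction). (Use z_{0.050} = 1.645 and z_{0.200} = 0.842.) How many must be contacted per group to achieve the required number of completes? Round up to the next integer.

n = 83 per group

n = (z_{α/2} + z_β)² · [p₁(1−p₁) + p₂(1−p₂)] / (p₁ − p₂)²
  = (1.645 + 0.842)² · (0.15·0.85 + 0.34·0.66) / (-0.19)²
  = (2.487)² · (0.1275 + 0.2244) / 0.0361
  = 6.1852 · 0.3519 / 0.0361
  = 60.29
Adjust for 73% response: 60.29 / 0.73 = 82.59.
Round up → n = 83 per group.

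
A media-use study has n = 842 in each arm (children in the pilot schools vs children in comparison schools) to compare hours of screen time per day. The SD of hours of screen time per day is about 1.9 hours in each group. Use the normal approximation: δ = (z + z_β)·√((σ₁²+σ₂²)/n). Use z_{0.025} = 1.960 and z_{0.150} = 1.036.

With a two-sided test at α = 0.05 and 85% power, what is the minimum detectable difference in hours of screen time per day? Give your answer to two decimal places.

δ = (z_{α/2} + z_β) · √((σ₁²+σ₂²)/n)
  = (1.960 + 1.036) · √(7.22/842)
  = 2.996 · √0.00857
  = 2.996 · 0.0926
  = 0.2774

Minimum detectable difference ≈ 0.28 hours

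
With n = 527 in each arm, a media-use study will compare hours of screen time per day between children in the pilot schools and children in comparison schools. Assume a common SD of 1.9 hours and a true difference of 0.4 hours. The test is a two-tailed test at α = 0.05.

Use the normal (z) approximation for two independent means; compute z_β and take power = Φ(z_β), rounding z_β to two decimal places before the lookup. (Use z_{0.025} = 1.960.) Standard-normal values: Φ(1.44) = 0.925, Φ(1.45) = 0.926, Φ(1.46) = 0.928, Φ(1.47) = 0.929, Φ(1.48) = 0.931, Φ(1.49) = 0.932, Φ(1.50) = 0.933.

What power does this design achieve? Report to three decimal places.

z_β = δ·√(n/(σ₁²+σ₂²)) − z_{α/2}
    = 0.4 · √(527/7.22) − 1.960
    = 0.4 · 8.54352 − 1.960
    = 3.4174 − 1.960 = 1.4574 → 1.46
Power = Φ(1.46) = 0.928.

Power ≈ 0.928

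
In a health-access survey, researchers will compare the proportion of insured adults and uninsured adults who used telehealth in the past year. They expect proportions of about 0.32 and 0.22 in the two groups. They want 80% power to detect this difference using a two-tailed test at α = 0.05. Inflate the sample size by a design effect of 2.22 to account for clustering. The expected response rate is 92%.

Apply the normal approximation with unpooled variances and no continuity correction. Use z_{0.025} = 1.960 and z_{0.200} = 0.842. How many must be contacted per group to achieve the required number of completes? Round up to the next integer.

n = 738 per group

n = (z_{α/2} + z_β)² · [p₁(1−p₁) + p₂(1−p₂)] / (p₁ − p₂)²
  = (1.960 + 0.842)² · (0.32·0.68 + 0.22·0.78) / (0.10)²
  = (2.802)² · (0.2176 + 0.1716) / 0.0100
  = 7.8512 · 0.3892 / 0.0100
  = 305.57
Design effect: 2.22 × 305.57 = 678.36.
Adjust for 92% response: 678.36 / 0.92 = 737.35.
Round up → n = 738 per group.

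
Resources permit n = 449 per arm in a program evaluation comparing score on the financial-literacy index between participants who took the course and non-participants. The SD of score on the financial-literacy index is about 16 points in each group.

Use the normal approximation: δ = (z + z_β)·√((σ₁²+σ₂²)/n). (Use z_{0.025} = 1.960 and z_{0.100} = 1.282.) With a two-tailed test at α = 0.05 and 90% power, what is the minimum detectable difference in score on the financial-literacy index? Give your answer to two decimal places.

Minimum detectable difference ≈ 3.46 points

δ = (z_{α/2} + z_β) · √((σ₁²+σ₂²)/n)
  = (1.960 + 1.282) · √(512/449)
  = 3.242 · √1.1403
  = 3.242 · 1.0679
  = 3.4620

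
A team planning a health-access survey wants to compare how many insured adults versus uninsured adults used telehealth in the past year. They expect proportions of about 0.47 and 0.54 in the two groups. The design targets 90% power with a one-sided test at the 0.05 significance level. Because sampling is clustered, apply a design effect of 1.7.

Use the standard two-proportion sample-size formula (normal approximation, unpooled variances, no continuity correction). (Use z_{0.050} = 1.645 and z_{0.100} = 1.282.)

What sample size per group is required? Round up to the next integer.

n = 1479 per group

n = (z_α + z_β)² · [p₁(1−p₁) + p₂(1−p₂)] / (p₁ − p₂)²
  = (1.645 + 1.282)² · (0.47·0.53 + 0.54·0.46) / (-0.07)²
  = (2.927)² · (0.2491 + 0.2484) / 0.0049
  = 8.5673 · 0.4975 / 0.0049
  = 869.85
Design effect: 1.7 × 869.85 = 1478.74.
Round up → n = 1479 per group.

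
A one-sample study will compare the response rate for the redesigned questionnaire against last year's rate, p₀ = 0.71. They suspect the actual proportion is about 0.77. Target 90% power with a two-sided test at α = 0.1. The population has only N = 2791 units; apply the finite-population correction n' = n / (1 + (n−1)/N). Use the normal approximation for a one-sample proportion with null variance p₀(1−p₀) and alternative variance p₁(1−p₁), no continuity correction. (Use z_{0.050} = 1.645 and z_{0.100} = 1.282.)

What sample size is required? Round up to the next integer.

n = 395

n = [z_{α/2}·√(p₀q₀) + z_β·√(p₁q₁)]² / (p₁ − p₀)²
  = [1.645·√(0.71·0.29) + 1.282·√(0.77·0.23)]² / (0.06)²
  = [1.645·0.4538 + 1.282·0.4208]² / 0.0036
  = [1.2859]² / 0.0036
  = 459.35
Finite-population correction (N = 2791): 459.35 / (1 + (459.35 − 1)/2791) = 394.55.
Round up → n = 395.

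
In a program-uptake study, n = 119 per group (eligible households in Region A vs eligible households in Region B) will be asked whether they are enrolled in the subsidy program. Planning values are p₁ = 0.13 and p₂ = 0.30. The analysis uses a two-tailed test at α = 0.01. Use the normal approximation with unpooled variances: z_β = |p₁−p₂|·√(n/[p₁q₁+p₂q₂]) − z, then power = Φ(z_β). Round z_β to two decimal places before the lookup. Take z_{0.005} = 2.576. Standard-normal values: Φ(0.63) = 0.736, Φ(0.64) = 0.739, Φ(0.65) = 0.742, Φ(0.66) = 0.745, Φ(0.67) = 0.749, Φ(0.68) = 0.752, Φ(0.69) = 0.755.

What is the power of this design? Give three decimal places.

z_β = |p₁−p₂|·√(n/[p₁q₁+p₂q₂]) − z_{α/2}
    = 0.17 · √(119/0.3231) − 2.576
    = 0.17 · 19.1913 − 2.576
    = 3.2625 − 2.576 = 0.6865 → 0.69
Power = Φ(0.69) = 0.755.

Power ≈ 0.755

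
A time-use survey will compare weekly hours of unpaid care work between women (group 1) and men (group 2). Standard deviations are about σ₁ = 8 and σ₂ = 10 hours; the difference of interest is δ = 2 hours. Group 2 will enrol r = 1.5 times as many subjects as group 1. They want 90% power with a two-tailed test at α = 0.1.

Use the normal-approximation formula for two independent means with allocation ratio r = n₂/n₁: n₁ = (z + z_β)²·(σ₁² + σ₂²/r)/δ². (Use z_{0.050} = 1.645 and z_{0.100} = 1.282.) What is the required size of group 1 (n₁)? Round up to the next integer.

n₁ = (z_{α/2} + z_β)² · (σ₁² + σ₂²/r) / δ²
   = (1.645 + 1.282)² · (8² + 10²/1.5) / 2²
   = 8.5673 · (64 + 66.6667) / 4
   = 8.5673 · 130.6667 / 4
   = 279.87
Round up → n₁ = 280; n₂ = r·n₁ = 1.5 × 280 = 420.

n₁ = 280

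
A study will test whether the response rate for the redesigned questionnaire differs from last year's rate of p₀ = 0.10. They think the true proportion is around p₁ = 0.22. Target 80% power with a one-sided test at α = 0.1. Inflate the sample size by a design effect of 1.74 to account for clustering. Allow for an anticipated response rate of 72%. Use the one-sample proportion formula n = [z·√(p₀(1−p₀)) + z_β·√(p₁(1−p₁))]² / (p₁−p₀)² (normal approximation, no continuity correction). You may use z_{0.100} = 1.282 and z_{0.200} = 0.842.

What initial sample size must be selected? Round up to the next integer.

n = [z_α·√(p₀q₀) + z_β·√(p₁q₁)]² / (p₁ − p₀)²
  = [1.282·√(0.10·0.90) + 0.842·√(0.22·0.78)]² / (0.12)²
  = [1.282·0.3000 + 0.842·0.4142]² / 0.0144
  = [0.7334]² / 0.0144
  = 37.35
Design effect: 1.74 × 37.35 = 64.99.
Adjust for 72% response: 64.99 / 0.72 = 90.27.
Round up → n = 91.

n = 91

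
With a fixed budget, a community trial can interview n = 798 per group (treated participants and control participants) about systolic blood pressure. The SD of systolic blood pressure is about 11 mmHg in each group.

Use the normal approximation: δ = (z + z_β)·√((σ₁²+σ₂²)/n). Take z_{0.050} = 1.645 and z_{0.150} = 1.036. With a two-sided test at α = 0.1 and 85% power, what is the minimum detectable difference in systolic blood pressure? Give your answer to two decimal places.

Minimum detectable difference ≈ 1.48 mmHg

δ = (z_{α/2} + z_β) · √((σ₁²+σ₂²)/n)
  = (1.645 + 1.036) · √(242/798)
  = 2.681 · √0.30326
  = 2.681 · 0.5507
  = 1.4764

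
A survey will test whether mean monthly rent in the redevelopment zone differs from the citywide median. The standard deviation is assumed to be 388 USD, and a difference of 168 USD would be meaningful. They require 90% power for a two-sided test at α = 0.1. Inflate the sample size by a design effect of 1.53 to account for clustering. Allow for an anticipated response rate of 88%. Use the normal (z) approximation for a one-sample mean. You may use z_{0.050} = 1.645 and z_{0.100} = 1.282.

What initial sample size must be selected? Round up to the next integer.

n = (z_{α/2} + z_β)² · σ² / δ²
  = (1.645 + 1.282)² · 388² / 168²
  = 8.5673 · 150544 / 28224
  = 45.70
Design effect: 1.53 × 45.70 = 69.92.
Adjust for 88% response: 69.92 / 0.88 = 79.45.
Round up → n = 80.

n = 80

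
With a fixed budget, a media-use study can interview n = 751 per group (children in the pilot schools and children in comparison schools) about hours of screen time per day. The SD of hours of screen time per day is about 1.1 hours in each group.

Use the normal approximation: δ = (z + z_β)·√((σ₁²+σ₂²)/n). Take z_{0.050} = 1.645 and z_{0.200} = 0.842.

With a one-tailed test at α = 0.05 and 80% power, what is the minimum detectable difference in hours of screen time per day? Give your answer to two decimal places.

Minimum detectable difference ≈ 0.14 hours

δ = (z_α + z_β) · √((σ₁²+σ₂²)/n)
  = (1.645 + 0.842) · √(2.42/751)
  = 2.487 · √0.00322
  = 2.487 · 0.0568
  = 0.1412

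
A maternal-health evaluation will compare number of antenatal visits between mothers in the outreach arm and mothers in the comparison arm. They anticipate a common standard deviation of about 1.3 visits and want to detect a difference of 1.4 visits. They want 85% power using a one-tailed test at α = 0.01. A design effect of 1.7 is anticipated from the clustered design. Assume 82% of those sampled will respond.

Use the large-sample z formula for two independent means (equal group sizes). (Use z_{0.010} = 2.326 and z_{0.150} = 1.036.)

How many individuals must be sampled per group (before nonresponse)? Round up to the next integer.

n = 41 per group

n = (z_α + z_β)² · (σ₁² + σ₂²) / δ²
  = (2.326 + 1.036)² · (2·1.3² = 3.38) / 1.4²
  = 11.3030 · 3.38 / 1.96
  = 19.49
Design effect: 1.7 × 19.49 = 33.14.
Adjust for 82% response: 33.14 / 0.82 = 40.41.
Round up → n = 41 per group.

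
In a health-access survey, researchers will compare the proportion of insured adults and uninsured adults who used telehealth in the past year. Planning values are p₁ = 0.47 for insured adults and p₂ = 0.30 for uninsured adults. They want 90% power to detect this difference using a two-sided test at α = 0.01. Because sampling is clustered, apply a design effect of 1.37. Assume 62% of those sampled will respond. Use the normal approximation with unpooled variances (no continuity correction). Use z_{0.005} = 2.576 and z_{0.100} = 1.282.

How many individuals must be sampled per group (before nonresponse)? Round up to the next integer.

n = 523 per group

n = (z_{α/2} + z_β)² · [p₁(1−p₁) + p₂(1−p₂)] / (p₁ − p₂)²
  = (2.576 + 1.282)² · (0.47·0.53 + 0.30·0.70) / (0.17)²
  = (3.858)² · (0.2491 + 0.2100) / 0.0289
  = 14.8842 · 0.4591 / 0.0289
  = 236.45
Design effect: 1.37 × 236.45 = 323.93.
Adjust for 62% response: 323.93 / 0.62 = 522.47.
Round up → n = 523 per group.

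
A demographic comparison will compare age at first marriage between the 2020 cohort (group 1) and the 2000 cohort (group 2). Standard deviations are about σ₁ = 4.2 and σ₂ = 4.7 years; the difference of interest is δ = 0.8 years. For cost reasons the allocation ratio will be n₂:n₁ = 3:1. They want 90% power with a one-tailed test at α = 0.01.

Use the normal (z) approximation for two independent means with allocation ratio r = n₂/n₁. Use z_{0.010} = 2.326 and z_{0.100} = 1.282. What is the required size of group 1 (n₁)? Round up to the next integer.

n₁ = (z_α + z_β)² · (σ₁² + σ₂²/r) / δ²
   = (2.326 + 1.282)² · (4.2² + 4.7²/3) / 0.8²
   = 13.0177 · (17.64 + 7.3633) / 0.64
   = 13.0177 · 25.0033 / 0.64
   = 508.57
Round up → n₁ = 509; n₂ = r·n₁ = 3 × 509 = 1527.

n₁ = 509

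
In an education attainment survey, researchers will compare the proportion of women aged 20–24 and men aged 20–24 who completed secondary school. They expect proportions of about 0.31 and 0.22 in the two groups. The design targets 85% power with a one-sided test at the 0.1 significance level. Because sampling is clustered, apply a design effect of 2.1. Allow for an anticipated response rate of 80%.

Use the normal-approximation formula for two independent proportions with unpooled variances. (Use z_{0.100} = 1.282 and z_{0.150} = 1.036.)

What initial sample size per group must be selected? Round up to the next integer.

n = 672 per group

n = (z_α + z_β)² · [p₁(1−p₁) + p₂(1−p₂)] / (p₁ − p₂)²
  = (1.282 + 1.036)² · (0.31·0.69 + 0.22·0.78) / (0.09)²
  = (2.318)² · (0.2139 + 0.1716) / 0.0081
  = 5.3731 · 0.3855 / 0.0081
  = 255.72
Design effect: 2.1 × 255.72 = 537.01.
Adjust for 80% response: 537.01 / 0.80 = 671.27.
Round up → n = 672 per group.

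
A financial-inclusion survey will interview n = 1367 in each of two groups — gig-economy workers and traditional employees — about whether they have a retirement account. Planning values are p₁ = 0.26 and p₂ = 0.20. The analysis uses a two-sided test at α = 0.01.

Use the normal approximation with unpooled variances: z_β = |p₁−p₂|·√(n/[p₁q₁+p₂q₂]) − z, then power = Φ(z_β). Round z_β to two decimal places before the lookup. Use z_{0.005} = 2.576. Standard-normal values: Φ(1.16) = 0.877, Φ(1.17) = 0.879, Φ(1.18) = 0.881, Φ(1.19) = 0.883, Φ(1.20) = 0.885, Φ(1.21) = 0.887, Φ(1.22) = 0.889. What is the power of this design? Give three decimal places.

z_β = |p₁−p₂|·√(n/[p₁q₁+p₂q₂]) − z_{α/2}
    = 0.06 · √(1367/0.3524) − 2.576
    = 0.06 · 62.2825 − 2.576
    = 3.7370 − 2.576 = 1.1610 → 1.16
Power = Φ(1.16) = 0.877.

Power ≈ 0.877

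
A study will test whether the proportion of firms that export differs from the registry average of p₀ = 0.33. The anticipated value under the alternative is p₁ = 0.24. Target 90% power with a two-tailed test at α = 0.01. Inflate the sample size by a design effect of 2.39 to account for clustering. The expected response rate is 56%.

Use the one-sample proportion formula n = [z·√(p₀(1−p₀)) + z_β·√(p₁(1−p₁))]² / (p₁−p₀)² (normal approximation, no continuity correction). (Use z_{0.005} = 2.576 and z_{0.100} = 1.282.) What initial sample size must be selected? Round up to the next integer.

n = [z_{α/2}·√(p₀q₀) + z_β·√(p₁q₁)]² / (p₁ − p₀)²
  = [2.576·√(0.33·0.67) + 1.282·√(0.24·0.76)]² / (-0.09)²
  = [2.576·0.4702 + 1.282·0.4271]² / 0.0081
  = [1.7588]² / 0.0081
  = 381.89
Design effect: 2.39 × 381.89 = 912.73.
Adjust for 56% response: 912.73 / 0.56 = 1629.87.
Round up → n = 1630.

n = 1630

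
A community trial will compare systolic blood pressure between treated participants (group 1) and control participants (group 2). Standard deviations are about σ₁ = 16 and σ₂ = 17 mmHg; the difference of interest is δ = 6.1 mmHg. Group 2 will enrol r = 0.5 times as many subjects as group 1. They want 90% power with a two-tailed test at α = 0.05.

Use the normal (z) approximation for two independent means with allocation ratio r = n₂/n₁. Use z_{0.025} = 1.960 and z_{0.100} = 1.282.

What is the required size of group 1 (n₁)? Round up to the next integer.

n₁ = (z_{α/2} + z_β)² · (σ₁² + σ₂²/r) / δ²
   = (1.960 + 1.282)² · (16² + 17²/0.5) / 6.1²
   = 10.5106 · (256 + 578) / 37.21
   = 10.5106 · 834 / 37.21
   = 235.58
Round up → n₁ = 236; n₂ = r·n₁ = 0.5 × 236 = 118.

n₁ = 236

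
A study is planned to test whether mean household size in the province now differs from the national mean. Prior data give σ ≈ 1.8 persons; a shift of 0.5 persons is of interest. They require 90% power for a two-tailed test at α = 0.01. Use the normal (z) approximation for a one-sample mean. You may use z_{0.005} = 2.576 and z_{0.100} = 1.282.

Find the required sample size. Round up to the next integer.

n = 193

n = (z_{α/2} + z_β)² · σ² / δ²
  = (2.576 + 1.282)² · 1.8² / 0.5²
  = 14.8842 · 3.24 / 0.25
  = 192.90
Round up → n = 193.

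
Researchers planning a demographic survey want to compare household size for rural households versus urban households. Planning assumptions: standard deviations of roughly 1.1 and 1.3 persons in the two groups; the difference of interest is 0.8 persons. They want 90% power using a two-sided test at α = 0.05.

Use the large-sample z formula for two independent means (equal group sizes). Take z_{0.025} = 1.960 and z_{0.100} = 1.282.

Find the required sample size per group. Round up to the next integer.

n = (z_{α/2} + z_β)² · (σ₁² + σ₂²) / δ²
  = (1.960 + 1.282)² · (1.1² + 1.3² = 2.9) / 0.8²
  = 10.5106 · 2.9 / 0.64
  = 47.63
Round up → n = 48 per group.

n = 48 per group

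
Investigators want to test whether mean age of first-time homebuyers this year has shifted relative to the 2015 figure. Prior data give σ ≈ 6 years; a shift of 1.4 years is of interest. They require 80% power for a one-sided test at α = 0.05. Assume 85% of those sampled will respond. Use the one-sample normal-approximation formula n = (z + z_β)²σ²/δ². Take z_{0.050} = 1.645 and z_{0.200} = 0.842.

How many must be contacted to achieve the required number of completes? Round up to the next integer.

n = 134

n = (z_α + z_β)² · σ² / δ²
  = (1.645 + 0.842)² · 6² / 1.4²
  = 6.1852 · 36 / 1.96
  = 113.61
Adjust for 85% response: 113.61 / 0.85 = 133.65.
Round up → n = 134.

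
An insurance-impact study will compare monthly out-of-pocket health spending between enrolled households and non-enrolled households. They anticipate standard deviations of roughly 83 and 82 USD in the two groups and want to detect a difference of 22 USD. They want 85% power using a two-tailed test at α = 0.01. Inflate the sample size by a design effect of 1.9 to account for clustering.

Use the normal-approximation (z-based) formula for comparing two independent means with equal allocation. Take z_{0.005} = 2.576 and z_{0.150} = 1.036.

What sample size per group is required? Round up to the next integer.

n = 698 per group

n = (z_{α/2} + z_β)² · (σ₁² + σ₂²) / δ²
  = (2.576 + 1.036)² · (83² + 82² = 13613) / 22²
  = 13.0465 · 13613 / 484
  = 366.95
Design effect: 1.9 × 366.95 = 697.20.
Round up → n = 698 per group.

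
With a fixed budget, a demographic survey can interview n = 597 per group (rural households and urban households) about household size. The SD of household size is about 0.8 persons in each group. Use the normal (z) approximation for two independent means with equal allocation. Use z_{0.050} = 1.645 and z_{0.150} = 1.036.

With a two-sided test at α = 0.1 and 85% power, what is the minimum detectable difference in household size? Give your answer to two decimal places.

δ = (z_{α/2} + z_β) · √((σ₁²+σ₂²)/n)
  = (1.645 + 1.036) · √(1.28/597)
  = 2.681 · √0.00214
  = 2.681 · 0.0463
  = 0.1241

Minimum detectable difference ≈ 0.12 persons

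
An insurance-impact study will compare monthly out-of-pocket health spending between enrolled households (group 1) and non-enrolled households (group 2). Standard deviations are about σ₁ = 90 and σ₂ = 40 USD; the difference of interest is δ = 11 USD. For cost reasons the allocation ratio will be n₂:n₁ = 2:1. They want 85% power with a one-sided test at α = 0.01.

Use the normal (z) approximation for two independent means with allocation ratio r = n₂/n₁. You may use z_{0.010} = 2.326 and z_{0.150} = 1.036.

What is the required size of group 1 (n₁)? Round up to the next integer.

n₁ = 832

n₁ = (z_α + z_β)² · (σ₁² + σ₂²/r) / δ²
   = (2.326 + 1.036)² · (90² + 40²/2) / 11²
   = 11.3030 · (8100 + 800) / 121
   = 11.3030 · 8900 / 121
   = 831.38
Round up → n₁ = 832; n₂ = r·n₁ = 2 × 832 = 1664.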